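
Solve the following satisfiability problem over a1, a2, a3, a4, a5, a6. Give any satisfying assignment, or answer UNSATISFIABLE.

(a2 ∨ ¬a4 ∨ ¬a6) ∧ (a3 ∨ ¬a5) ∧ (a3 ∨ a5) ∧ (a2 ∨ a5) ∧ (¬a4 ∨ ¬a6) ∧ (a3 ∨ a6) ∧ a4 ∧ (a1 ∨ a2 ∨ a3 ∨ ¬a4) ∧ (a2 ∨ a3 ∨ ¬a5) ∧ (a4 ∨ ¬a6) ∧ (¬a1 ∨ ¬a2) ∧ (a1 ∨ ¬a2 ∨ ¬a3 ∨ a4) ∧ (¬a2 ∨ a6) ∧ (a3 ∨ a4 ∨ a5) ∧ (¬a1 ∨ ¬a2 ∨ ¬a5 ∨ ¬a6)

Unit clause (a4) forces a4 = True.
In (¬a4 ∨ ¬a6) only ¬a6 is left, so a6 = False.
In (a3 ∨ a6) only a3 is left, so a3 = True.
In (¬a2 ∨ a6) only ¬a2 is left, so a2 = False.
In (a2 ∨ a5) only a5 is left, so a5 = True.
Set a1 = False.
All clauses satisfied.

a1: False, a2: False, a3: True, a4: True, a5: True, a6: False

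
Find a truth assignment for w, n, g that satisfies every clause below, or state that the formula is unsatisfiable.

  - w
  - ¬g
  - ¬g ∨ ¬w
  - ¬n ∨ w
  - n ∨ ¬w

Unit clause (w) forces w = True.
Unit clause (¬g) forces g = False.
In (n ∨ ¬w) only n is left, so n = True.
All clauses satisfied.

w: True, n: True, g: False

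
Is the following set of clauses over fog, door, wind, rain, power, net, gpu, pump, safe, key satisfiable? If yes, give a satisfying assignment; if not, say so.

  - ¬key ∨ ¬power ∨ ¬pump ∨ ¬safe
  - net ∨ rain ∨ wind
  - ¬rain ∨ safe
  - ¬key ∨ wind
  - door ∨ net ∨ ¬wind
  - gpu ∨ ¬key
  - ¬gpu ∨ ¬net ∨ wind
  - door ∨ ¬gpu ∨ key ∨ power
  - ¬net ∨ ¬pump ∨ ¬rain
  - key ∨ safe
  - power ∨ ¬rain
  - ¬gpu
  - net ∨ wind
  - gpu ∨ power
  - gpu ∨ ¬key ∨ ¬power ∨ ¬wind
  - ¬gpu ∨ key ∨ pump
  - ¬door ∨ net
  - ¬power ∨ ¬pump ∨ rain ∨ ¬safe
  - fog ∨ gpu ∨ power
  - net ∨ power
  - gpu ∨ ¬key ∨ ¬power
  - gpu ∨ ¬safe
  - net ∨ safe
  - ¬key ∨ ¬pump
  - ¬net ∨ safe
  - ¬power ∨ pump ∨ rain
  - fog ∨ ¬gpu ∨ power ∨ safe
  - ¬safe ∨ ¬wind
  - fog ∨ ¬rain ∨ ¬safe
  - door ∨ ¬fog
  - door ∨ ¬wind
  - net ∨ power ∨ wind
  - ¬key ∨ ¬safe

Case gpu = True:
  Clause (¬gpu) is falsified — contradiction.
Case gpu = False:
  (gpu ∨ ¬key) forces key = False.
  (key ∨ safe) forces safe = True.
  Clause (gpu ∨ ¬safe) is falsified — contradiction.
Both cases fail, so the formula is unsatisfiable.

UNSATISFIABLE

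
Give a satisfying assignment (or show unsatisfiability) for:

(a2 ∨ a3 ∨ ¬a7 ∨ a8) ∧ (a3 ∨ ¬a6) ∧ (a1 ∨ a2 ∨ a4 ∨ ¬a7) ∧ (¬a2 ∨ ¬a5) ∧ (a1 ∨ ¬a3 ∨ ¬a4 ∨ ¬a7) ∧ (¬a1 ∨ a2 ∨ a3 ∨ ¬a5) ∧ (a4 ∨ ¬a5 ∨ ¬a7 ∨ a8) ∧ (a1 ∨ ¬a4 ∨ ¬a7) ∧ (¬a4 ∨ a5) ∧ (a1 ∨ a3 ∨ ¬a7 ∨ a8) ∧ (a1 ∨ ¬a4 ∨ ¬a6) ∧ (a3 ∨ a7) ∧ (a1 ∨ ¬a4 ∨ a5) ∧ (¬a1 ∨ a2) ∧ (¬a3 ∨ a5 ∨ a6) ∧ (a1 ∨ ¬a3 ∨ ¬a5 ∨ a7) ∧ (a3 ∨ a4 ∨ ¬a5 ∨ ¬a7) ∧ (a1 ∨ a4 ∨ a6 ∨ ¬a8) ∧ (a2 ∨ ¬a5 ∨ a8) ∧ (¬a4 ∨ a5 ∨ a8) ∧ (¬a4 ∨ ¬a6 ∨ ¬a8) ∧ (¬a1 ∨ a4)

Try a1 = True:
  (¬a1 ∨ a2) forces a2 = True.
  (¬a2 ∨ ¬a5) forces a5 = False.
  (¬a4 ∨ a5) forces a4 = False.
  clause (¬a1 ∨ a4) is falsified — backtrack.
So a1 = False.
Set a2 = True.
  then (¬a2 ∨ ¬a5) forces a5 = False.
  then (¬a4 ∨ a5) forces a4 = False.
Set a3 = True.
  then (¬a3 ∨ a5 ∨ a6) forces a6 = True.
Set a7 = True.
Set a8 = True.
All clauses satisfied.

a1 = False; a2 = True; a3 = True; a4 = False; a5 = False; a6 = True; a7 = True; a8 = True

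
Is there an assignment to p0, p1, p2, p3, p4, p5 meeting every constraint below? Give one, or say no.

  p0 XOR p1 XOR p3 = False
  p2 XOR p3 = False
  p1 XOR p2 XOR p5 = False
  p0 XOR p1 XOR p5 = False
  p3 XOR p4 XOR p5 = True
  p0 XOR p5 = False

p0 = False, p1 = False, p2 = False, p3 = False, p4 = True, p5 = False

p0 XOR p1 XOR p3 = F XOR F XOR F = False ✓
p2 XOR p3 = F XOR F = False ✓
p1 XOR p2 XOR p5 = F XOR F XOR F = False ✓
p0 XOR p1 XOR p5 = F XOR F XOR F = False ✓
p3 XOR p4 XOR p5 = F XOR T XOR F = True ✓
p0 XOR p5 = F XOR F = False ✓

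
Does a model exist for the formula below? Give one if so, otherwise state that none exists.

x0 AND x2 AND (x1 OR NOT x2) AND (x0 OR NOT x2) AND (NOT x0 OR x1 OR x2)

x0=T, x1=T, x2=T

Unit clause (x0) forces x0 = True.
Unit clause (x2) forces x2 = True.
In (x1 OR NOT x2) only x1 is left, so x1 = True.
Check each clause:
  (x0): x0 holds.
  (x2): x2 holds.
  (x1 OR NOT x2): x1 holds.
  (x0 OR NOT x2): x0 holds.
  (NOT x0 OR x1 OR x2): x1 holds.
All clauses satisfied.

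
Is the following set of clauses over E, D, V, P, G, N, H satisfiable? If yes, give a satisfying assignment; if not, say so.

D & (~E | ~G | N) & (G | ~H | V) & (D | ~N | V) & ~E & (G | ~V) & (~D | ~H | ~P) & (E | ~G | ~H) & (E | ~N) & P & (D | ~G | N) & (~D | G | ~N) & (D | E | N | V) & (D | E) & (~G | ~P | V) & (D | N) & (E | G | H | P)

E: False, D: True, V: False, P: True, G: False, N: False, H: False

Unit clause (D) forces D = True.
Unit clause (~E) forces E = False.
In (E | ~N) only ~N is left, so N = False.
Unit clause (P) forces P = True.
In (~D | ~H | ~P) only ~H is left, so H = False.
Set V = False.
  then (~G | ~P | V) forces G = False.
All clauses satisfied.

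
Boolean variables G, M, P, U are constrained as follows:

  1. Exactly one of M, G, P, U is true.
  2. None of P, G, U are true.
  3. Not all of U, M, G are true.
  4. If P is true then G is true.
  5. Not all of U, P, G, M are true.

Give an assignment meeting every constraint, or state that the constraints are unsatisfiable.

G=F; M=T; P=F; U=F

  (1) {M, G, P, U}: 1 true — exactly one ✓
  (2) {P, G, U}: 0 true — none ✓
  (3) {U, M, G}: 1/3 true — not all ✓
  (4) P=F ⇒ G: vacuous ✓
  (5) {U, P, G, M}: 1/4 true — not all ✓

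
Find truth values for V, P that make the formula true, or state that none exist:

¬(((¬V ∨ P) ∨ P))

V: True, P: False

  ¬(((¬V ∨ P) ∨ P)) = True
    (¬V ∨ P) ∨ P = False
      ¬V ∨ P = False
        ¬V = False
The formula evaluates to True.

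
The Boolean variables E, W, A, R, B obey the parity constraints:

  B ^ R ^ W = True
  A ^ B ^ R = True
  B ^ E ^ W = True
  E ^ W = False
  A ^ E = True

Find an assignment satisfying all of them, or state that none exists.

Adding constraints 1, 2, 4, 5 mod 2: every variable appears an even number of times on the left, so the left side is 0.
But the right sides sum to 1 (mod 2). 0 ≠ 1 — the system is inconsistent.

UNSATISFIABLE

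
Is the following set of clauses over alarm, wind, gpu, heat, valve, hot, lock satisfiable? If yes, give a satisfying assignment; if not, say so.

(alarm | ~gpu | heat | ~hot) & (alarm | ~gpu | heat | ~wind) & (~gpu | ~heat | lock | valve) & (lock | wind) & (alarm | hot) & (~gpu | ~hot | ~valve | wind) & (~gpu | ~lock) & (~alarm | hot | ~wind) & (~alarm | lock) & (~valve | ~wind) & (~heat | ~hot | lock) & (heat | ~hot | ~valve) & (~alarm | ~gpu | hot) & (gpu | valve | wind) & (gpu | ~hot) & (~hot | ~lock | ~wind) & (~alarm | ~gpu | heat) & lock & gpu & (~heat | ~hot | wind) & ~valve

No satisfying assignment exists.

Case gpu = True:
  (~gpu | ~lock) forces lock = False.
  Clause (lock) is falsified — contradiction.
Case gpu = False:
  Clause (gpu) is falsified — contradiction.
Both cases fail, so the formula is unsatisfiable.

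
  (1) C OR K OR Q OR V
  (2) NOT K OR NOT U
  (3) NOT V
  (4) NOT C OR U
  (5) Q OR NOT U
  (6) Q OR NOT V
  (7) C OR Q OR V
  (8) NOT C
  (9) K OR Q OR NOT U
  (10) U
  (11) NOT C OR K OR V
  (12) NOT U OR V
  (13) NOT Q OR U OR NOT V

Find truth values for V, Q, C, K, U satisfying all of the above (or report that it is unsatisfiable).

No satisfying assignment exists.

Case U = True:
  (NOT K OR NOT U) forces K = False.
  (NOT V) forces V = False.
  Clause (NOT U OR V) is falsified — contradiction.
Case U = False:
  Clause (U) is falsified — contradiction.
Both cases fail, so the formula is unsatisfiable.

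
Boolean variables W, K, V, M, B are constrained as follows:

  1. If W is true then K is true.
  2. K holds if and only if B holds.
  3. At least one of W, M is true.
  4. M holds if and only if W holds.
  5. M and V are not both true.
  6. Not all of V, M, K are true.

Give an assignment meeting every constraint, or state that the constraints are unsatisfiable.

W = True; K = True; V = False; M = True; B = True

  (1) W=T ⇒ K: T ✓
  (2) K=T, B=T — same ✓
  (3) {W, M}: 2 true — at least one ✓
  (4) M=T, W=T — same ✓
  (5) M=T, V=F — not both ✓
  (6) {V, M, K}: 2/3 true — not all ✓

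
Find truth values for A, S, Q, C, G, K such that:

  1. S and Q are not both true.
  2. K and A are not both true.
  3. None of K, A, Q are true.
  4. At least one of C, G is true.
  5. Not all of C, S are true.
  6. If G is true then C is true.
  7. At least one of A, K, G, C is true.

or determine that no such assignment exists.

A: False; S: False; Q: False; C: True; G: True; K: False

  (1) S=F, Q=F — not both ✓
  (2) K=F, A=F — not both ✓
  (3) {K, A, Q}: 0 true — none ✓
  (4) {C, G}: 2 true — at least one ✓
  (5) {C, S}: 1/2 true — not all ✓
  (6) G=T ⇒ C: T ✓
  (7) {A, K, G, C}: 2 true — at least one ✓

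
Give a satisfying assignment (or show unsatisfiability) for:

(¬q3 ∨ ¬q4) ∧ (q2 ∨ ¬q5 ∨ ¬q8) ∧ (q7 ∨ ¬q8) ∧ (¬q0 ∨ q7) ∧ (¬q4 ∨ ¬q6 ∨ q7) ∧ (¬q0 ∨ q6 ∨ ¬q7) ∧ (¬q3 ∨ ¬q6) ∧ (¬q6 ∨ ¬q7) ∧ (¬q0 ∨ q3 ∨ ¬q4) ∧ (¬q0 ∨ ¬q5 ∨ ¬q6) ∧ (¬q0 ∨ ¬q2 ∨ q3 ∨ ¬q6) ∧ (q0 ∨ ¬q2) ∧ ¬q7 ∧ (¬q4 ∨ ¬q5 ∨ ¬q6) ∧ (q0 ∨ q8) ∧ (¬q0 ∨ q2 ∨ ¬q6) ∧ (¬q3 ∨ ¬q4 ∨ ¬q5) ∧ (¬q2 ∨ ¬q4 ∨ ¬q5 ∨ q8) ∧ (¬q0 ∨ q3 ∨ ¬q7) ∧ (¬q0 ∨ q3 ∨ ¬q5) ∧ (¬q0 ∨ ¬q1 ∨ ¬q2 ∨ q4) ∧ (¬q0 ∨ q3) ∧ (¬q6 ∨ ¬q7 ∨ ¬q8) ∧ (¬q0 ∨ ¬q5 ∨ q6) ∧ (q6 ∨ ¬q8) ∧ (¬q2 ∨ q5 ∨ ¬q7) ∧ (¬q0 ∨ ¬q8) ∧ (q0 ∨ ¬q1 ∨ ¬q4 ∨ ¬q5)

Case q7 = True:
  Clause (¬q7) is falsified — contradiction.
Case q7 = False:
  (q7 ∨ ¬q8) forces q8 = False.
  (¬q0 ∨ q7) forces q0 = False.
  Clause (q0 ∨ q8) is falsified — contradiction.
Both cases fail, so the formula is unsatisfiable.

Unsatisfiable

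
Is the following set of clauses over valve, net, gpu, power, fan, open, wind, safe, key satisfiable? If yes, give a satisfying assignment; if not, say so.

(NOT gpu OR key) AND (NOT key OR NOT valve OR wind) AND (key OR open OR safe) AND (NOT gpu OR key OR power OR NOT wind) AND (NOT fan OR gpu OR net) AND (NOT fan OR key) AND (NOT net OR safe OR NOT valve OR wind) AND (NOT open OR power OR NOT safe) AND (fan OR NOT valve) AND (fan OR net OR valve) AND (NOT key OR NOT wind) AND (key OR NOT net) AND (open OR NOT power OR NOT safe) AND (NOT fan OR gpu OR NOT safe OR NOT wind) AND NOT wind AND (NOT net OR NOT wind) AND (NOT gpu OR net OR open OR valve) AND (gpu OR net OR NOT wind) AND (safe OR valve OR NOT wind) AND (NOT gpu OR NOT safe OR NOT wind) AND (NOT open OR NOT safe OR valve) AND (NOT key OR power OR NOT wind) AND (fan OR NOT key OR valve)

Unit clause (NOT wind) forces wind = False.
Try valve = True:
  (NOT key OR NOT valve OR wind) forces key = False.
  (NOT gpu OR key) forces gpu = False.
  (NOT fan OR key) forces fan = False.
  clause (fan OR NOT valve) is falsified — backtrack.
So valve = False.
Set net = False.
  then (fan OR net OR valve) forces fan = True.
  then (NOT fan OR gpu OR net) forces gpu = True.
  then (NOT fan OR key) forces key = True.
  then (NOT gpu OR net OR open OR valve) forces open = True.
  then (NOT open OR NOT safe OR valve) forces safe = False.
Set power = True.
All clauses satisfied.

valve: False, net: False, gpu: True, power: True, fan: True, open: True, wind: False, safe: False, key: True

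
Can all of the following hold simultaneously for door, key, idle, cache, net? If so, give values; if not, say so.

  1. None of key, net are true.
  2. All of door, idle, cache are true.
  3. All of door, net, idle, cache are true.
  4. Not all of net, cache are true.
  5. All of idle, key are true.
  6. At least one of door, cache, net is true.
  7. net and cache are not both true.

No satisfying assignment exists.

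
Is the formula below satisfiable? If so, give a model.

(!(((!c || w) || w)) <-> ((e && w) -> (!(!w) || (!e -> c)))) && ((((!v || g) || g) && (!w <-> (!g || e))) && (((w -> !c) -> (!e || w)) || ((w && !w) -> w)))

c: True, w: False, v: False, g: False, e: True

  !(((!c || w) || w)) <-> ((e && w) -> (!(!w) || (!e -> c))) = True
    !(((!c || w) || w)) = True
      (!c || w) || w = False
        !c || w = False
          !c = False
    (e && w) -> (!(!w) || (!e -> c)) = True
      e && w = False
      !(!w) || (!e -> c) = True
        !(!w) = False
          !w = True
        !e -> c = True
          !e = False
  (((!v || g) || g) && (!w <-> (!g || e))) && (((w -> !c) -> (!e || w)) || ((w && !w) -> w)) = True
    ((!v || g) || g) && (!w <-> (!g || e)) = True
      (!v || g) || g = True
        !v || g = True
          !v = True
      !w <-> (!g || e) = True
        !w = True
        !g || e = True
          !g = True
    ((w -> !c) -> (!e || w)) || ((w && !w) -> w) = True
      (w -> !c) -> (!e || w) = False
        w -> !c = True
          !c = False
        !e || w = False
          !e = False
      (w && !w) -> w = True
        w && !w = False
          !w = True
Both conjuncts True, so the formula holds.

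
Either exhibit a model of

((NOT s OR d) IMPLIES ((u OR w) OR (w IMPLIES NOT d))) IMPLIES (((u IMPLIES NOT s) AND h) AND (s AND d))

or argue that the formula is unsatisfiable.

h: True, s: True, w: True, d: True, u: False

  ((NOT s OR d) IMPLIES ((u OR w) OR (w IMPLIES NOT d))) IMPLIES (((u IMPLIES NOT s) AND h) AND (s AND d)) = True
    (NOT s OR d) IMPLIES ((u OR w) OR (w IMPLIES NOT d)) = True
      NOT s OR d = True
        NOT s = False
      (u OR w) OR (w IMPLIES NOT d) = True
        u OR w = True
        w IMPLIES NOT d = False
          NOT d = False
    ((u IMPLIES NOT s) AND h) AND (s AND d) = True
      (u IMPLIES NOT s) AND h = True
        u IMPLIES NOT s = True
          NOT s = False
      s AND d = True
The formula evaluates to True.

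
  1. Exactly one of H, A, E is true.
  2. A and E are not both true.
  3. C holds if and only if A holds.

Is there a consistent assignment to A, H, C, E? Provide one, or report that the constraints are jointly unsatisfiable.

A=F, H=F, C=F, E=T

  (1) {H, A, E}: 1 true — exactly one ✓
  (2) A=F, E=T — not both ✓
  (3) C=F, A=F — same ✓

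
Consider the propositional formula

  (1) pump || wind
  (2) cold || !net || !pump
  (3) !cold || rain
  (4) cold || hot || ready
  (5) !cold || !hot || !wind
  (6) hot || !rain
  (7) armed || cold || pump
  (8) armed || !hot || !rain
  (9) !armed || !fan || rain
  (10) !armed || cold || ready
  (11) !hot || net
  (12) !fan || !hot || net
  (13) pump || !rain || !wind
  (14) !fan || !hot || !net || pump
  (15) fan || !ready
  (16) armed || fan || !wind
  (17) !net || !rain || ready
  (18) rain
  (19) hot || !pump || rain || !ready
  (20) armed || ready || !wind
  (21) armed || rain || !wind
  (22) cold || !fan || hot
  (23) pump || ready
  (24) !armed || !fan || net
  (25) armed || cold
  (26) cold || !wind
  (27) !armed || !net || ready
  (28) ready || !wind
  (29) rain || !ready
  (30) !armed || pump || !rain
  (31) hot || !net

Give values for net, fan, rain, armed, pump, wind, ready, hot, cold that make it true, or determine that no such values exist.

net: True; fan: True; rain: True; armed: True; pump: True; wind: False; ready: True; hot: True; cold: True

Unit clause (rain) forces rain = True.
In (hot || !rain) only hot is left, so hot = True.
In (armed || !hot || !rain) only armed is left, so armed = True.
In (!hot || net) only net is left, so net = True.
In (!net || !rain || ready) only ready is left, so ready = True.
In (!armed || pump || !rain) only pump is left, so pump = True.
In (cold || !net || !pump) only cold is left, so cold = True.
In (!cold || !hot || !wind) only !wind is left, so wind = False.
In (fan || !ready) only fan is left, so fan = True.
All clauses satisfied.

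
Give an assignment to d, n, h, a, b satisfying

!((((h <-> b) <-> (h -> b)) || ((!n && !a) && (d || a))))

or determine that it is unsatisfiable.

d = False, n = False, h = False, a = False, b = True

  !((((h <-> b) <-> (h -> b)) || ((!n && !a) && (d || a)))) = True
    ((h <-> b) <-> (h -> b)) || ((!n && !a) && (d || a)) = False
      (h <-> b) <-> (h -> b) = False
        h <-> b = False
        h -> b = True
      (!n && !a) && (d || a) = False
        !n && !a = True
          !n = True
          !a = True
        d || a = False
The formula evaluates to True.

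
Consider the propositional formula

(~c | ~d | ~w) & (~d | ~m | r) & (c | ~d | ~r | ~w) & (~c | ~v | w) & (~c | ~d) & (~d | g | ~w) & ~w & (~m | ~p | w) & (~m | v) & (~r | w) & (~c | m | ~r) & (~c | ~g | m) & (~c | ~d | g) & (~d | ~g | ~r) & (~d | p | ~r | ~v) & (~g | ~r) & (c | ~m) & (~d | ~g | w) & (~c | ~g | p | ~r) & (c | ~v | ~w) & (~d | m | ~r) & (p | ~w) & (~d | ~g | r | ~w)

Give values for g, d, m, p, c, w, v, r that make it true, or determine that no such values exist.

Unit clause (~w) forces w = False.
In (~r | w) only ~r is left, so r = False.
Set g = False.
Set d = True.
  then (~d | ~m | r) forces m = False.
  then (~c | ~d) forces c = False.
Set p = False.
Set v = True.
All clauses satisfied.

g: False, d: True, m: False, p: False, c: False, w: False, v: True, r: False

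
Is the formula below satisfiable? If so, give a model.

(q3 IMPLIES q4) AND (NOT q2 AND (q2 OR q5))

q2 = False; q3 = True; q4 = True; q5 = True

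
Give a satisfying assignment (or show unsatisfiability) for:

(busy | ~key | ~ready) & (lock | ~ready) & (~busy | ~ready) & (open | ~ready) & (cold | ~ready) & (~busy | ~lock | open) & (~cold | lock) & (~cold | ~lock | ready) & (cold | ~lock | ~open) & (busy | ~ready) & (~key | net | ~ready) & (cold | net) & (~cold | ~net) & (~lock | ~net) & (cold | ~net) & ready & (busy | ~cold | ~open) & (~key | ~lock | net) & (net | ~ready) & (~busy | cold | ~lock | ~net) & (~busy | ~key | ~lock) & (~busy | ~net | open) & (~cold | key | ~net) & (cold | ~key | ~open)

Case busy = True:
  (~busy | ~ready) forces ready = False.
  Clause (ready) is falsified — contradiction.
Case busy = False:
  (busy | ~ready) forces ready = False.
  Clause (ready) is falsified — contradiction.
Both cases fail, so the formula is unsatisfiable.

Unsatisfiable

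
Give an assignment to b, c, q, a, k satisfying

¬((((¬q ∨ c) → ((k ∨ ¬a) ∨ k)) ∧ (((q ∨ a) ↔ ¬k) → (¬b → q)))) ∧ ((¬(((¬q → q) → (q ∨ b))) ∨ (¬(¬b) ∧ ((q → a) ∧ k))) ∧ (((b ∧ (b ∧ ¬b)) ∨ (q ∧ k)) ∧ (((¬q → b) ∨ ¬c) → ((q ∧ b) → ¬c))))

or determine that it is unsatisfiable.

The formula is unsatisfiable.

Case q = True: the formula simplifies to ¬((c → ((k ∨ ¬a) ∨ k))) ∧ ((¬(¬b) ∧ (a ∧ k)) ∧ (((b ∧ (b ∧ ¬b)) ∨ k) ∧ (b → ¬c))).
  k = True: the conjunct ¬((c → ((k ∨ ¬a) ∨ k))) becomes ¬((c → True)) = False.
  k = False: the conjunct k is False.
Case q = False: the formula simplifies to ¬((((k ∨ ¬a) ∨ k) ∧ ((a ↔ ¬k) → b))) ∧ ((¬(¬b) ∧ k) ∧ (b ∧ (b ∧ ¬b))).
  b = True: the conjunct ¬b is False.
  b = False: the conjunct ¬(¬b) becomes ¬(¬False) = False.
Both cases fail — unsatisfiable.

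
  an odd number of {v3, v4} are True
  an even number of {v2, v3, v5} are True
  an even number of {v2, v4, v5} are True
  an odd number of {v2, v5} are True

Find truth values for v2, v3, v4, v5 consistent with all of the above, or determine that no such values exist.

Unsatisfiable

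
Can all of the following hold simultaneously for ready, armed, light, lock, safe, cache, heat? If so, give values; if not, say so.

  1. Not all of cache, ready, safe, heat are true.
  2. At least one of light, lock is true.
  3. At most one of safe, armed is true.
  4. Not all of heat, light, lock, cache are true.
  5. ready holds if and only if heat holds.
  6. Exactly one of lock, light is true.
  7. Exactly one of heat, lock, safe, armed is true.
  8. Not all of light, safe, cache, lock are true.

ready = False, armed = True, light = True, lock = False, safe = False, cache = True, heat = False

  (1) {cache, ready, safe, heat}: 1/4 true — not all ✓
  (2) {light, lock}: 1 true — at least one ✓
  (3) {safe, armed}: 1 true — at most one ✓
  (4) {heat, light, lock, cache}: 2/4 true — not all ✓
  (5) ready=F, heat=F — same ✓
  (6) {lock, light}: 1 true — exactly one ✓
  (7) {heat, lock, safe, armed}: 1 true — exactly one ✓
  (8) {light, safe, cache, lock}: 2/4 true — not all ✓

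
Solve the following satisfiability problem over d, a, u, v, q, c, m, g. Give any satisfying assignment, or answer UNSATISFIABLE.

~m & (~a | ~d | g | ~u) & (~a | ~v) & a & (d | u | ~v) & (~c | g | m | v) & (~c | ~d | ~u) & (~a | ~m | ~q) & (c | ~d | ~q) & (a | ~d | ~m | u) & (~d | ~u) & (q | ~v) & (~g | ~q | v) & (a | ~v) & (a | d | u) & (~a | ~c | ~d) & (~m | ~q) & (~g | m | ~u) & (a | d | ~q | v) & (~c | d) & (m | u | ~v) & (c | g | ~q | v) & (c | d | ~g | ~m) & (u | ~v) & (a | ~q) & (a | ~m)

d: True, a: True, u: False, v: False, q: False, c: False, m: False, g: False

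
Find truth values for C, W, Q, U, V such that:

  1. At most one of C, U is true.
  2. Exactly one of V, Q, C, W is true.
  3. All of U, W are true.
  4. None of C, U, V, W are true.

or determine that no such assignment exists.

Case W = True:
  Constraint (4) is violated (W=T) — contradiction.
Case W = False:
  Constraint (3) is violated (W=F) — contradiction.
Both cases fail — unsatisfiable.

The formula is unsatisfiable.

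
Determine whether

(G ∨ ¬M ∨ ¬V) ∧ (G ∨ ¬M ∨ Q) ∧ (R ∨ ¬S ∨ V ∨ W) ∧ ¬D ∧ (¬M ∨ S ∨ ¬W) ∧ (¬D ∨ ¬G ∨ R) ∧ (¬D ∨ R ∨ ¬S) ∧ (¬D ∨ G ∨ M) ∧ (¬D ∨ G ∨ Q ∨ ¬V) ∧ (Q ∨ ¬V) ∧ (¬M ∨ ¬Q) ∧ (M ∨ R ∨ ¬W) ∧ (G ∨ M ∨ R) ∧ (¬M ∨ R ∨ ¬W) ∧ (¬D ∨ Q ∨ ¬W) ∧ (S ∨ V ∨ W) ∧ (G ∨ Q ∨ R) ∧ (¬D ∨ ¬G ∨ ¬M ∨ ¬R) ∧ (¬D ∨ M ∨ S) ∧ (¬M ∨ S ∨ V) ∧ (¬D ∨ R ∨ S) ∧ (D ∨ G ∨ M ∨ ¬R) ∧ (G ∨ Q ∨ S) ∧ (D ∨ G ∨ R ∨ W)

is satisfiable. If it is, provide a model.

Q: False; S: True; W: True; V: False; M: True; R: True; G: True; D: False

Unit clause (¬D) forces D = False.
Set Q = False.
  then (Q ∨ ¬V) forces V = False.
Set S = True.
Set W = True.
Set M = True.
  then (G ∨ ¬M ∨ Q) forces G = True.
  then (¬M ∨ R ∨ ¬W) forces R = True.
All clauses satisfied.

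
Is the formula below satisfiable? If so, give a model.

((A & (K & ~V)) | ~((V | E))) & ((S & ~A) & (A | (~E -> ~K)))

A: False, V: False, K: False, E: False, S: True

  (A & (K & ~V)) | ~((V | E)) = True
    A & (K & ~V) = False
      K & ~V = False
        ~V = True
    ~((V | E)) = True
      V | E = False
  (S & ~A) & (A | (~E -> ~K)) = True
    S & ~A = True
      ~A = True
    A | (~E -> ~K) = True
      ~E -> ~K = True
        ~E = True
        ~K = True
Both conjuncts True, so the formula holds.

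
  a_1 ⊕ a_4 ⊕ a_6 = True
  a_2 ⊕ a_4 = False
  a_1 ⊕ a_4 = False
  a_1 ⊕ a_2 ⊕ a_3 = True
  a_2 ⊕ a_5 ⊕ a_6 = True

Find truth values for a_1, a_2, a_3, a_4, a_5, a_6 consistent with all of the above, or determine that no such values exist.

a_1 = False; a_2 = False; a_3 = True; a_4 = False; a_5 = False; a_6 = True

a_1 ⊕ a_4 ⊕ a_6 = F ⊕ F ⊕ T = True ✓
a_2 ⊕ a_4 = F ⊕ F = False ✓
a_1 ⊕ a_4 = F ⊕ F = False ✓
a_1 ⊕ a_2 ⊕ a_3 = F ⊕ F ⊕ T = True ✓
a_2 ⊕ a_5 ⊕ a_6 = F ⊕ F ⊕ T = True ✓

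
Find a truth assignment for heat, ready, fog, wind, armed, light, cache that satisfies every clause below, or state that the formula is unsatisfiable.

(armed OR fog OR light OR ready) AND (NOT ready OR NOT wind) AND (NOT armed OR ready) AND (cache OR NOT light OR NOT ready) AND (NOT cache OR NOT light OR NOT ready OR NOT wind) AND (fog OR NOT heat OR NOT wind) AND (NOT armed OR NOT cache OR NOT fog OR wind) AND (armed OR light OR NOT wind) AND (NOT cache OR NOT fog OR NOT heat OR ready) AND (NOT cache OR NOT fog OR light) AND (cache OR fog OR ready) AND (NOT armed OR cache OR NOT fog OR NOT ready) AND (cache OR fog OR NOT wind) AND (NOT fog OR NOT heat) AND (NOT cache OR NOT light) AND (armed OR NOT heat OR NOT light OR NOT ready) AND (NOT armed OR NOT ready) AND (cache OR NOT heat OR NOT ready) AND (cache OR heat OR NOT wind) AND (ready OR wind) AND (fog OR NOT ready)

Try heat = True:
  (NOT fog OR NOT heat) forces fog = False.
  (fog OR NOT heat OR NOT wind) forces wind = False.
  (ready OR wind) forces ready = True.
  clause (fog OR NOT ready) is falsified — backtrack.
So heat = False.
Try ready = False:
  (NOT armed OR ready) forces armed = False.
  (ready OR wind) forces wind = True.
  (armed OR light OR NOT wind) forces light = True.
  (NOT cache OR NOT light) forces cache = False.
  clause (cache OR heat OR NOT wind) is falsified — backtrack.
So ready = True.
  then (NOT ready OR NOT wind) forces wind = False.
  then (NOT armed OR NOT ready) forces armed = False.
  then (fog OR NOT ready) forces fog = True.
Set light = False.
  then (NOT cache OR NOT fog OR light) forces cache = False.
All clauses satisfied.

heat: False, ready: True, fog: True, wind: False, armed: False, light: False, cache: False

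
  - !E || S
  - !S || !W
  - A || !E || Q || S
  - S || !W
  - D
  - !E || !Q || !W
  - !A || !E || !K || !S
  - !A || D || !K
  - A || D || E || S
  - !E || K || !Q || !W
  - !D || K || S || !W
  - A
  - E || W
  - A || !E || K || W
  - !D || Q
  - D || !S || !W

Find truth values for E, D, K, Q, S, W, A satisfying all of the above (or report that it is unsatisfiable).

Unit clause (D) forces D = True.
Unit clause (A) forces A = True.
In (!D || Q) only Q is left, so Q = True.
Try E = False:
  (E || W) forces W = True.
  (!S || !W) forces S = False.
  clause (S || !W) is falsified — backtrack.
So E = True.
  then (!E || S) forces S = True.
  then (!S || !W) forces W = False.
  then (!A || !E || !K || !S) forces K = False.
All clauses satisfied.

E = True, D = True, K = False, Q = True, S = True, W = False, A = True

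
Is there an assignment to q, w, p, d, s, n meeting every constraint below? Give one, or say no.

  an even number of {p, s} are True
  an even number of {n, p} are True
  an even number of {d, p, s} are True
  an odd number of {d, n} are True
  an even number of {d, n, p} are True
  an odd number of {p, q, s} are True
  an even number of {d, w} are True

q = True, w = False, p = True, d = False, s = True, n = True

{p, s}: 2 true → even ✓
{n, p}: 2 true → even ✓
{d, p, s}: 2 true → even ✓
{d, n}: 1 true → odd ✓
{d, n, p}: 2 true → even ✓
{p, q, s}: 3 true → odd ✓
{d, w}: 0 true → even ✓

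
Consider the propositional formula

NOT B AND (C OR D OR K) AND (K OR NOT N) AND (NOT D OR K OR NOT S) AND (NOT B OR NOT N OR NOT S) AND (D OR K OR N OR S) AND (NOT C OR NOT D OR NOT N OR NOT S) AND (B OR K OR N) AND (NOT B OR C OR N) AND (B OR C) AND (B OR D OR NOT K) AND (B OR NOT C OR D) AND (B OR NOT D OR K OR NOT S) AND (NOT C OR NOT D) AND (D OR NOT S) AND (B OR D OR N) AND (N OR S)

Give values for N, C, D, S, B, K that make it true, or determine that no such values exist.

The formula is unsatisfiable.

Case B = True:
  Clause (NOT B) is falsified — contradiction.
Case B = False:
  (B OR C) forces C = True.
  (B OR NOT C OR D) forces D = True.
  Clause (NOT C OR NOT D) is falsified — contradiction.
Both cases fail, so the formula is unsatisfiable.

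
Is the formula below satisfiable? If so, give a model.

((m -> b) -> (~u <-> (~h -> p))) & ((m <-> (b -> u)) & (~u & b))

h: True, u: False, m: False, p: True, b: True

  (m -> b) -> (~u <-> (~h -> p)) = True
    m -> b = True
    ~u <-> (~h -> p) = True
      ~u = True
      ~h -> p = True
        ~h = False
  (m <-> (b -> u)) & (~u & b) = True
    m <-> (b -> u) = True
      b -> u = False
    ~u & b = True
      ~u = True
Both conjuncts True, so the formula holds.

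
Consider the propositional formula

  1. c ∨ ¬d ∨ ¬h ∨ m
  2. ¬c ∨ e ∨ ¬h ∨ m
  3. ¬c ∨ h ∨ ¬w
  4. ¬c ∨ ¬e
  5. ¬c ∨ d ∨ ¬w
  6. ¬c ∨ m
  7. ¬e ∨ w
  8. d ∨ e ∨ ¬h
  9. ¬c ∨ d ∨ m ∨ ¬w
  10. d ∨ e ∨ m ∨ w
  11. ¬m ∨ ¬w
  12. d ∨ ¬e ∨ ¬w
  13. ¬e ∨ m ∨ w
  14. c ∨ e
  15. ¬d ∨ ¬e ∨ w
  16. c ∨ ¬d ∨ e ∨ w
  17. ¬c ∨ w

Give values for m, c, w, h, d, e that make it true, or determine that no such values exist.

Try m = True:
  (¬m ∨ ¬w) forces w = False.
  (¬e ∨ w) forces e = False.
  (c ∨ e) forces c = True.
  clause (¬c ∨ w) is falsified — backtrack.
So m = False.
  then (¬c ∨ m) forces c = False.
  then (c ∨ e) forces e = True.
  then (¬e ∨ w) forces w = True.
  then (d ∨ ¬e ∨ ¬w) forces d = True.
  then (c ∨ ¬d ∨ ¬h ∨ m) forces h = False.
All clauses satisfied.

m=F, c=F, w=T, h=F, d=T, e=T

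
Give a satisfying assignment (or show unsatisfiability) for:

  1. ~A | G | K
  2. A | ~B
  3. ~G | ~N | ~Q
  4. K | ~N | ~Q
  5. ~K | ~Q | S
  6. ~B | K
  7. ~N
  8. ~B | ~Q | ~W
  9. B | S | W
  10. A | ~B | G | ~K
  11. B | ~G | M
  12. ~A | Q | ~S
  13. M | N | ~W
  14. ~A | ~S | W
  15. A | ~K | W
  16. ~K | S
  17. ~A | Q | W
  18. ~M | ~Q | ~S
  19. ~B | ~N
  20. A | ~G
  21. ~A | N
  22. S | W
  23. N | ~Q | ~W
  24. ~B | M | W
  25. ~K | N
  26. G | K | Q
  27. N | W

Case N = True:
  Clause (~N) is falsified — contradiction.
Case N = False:
  (~A | N) forces A = False.
  (A | ~B) forces B = False.
  (A | ~G) forces G = False.
  (~K | N) forces K = False.
  (G | K | Q) forces Q = True.
  (N | ~Q | ~W) forces W = False.
  Clause (N | W) is falsified — contradiction.
Both cases fail, so the formula is unsatisfiable.

The formula is unsatisfiable.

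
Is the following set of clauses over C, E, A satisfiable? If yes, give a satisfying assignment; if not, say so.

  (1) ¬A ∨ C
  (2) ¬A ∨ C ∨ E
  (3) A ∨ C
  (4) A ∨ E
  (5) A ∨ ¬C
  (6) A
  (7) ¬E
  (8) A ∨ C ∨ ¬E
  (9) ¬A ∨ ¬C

UNSATISFIABLE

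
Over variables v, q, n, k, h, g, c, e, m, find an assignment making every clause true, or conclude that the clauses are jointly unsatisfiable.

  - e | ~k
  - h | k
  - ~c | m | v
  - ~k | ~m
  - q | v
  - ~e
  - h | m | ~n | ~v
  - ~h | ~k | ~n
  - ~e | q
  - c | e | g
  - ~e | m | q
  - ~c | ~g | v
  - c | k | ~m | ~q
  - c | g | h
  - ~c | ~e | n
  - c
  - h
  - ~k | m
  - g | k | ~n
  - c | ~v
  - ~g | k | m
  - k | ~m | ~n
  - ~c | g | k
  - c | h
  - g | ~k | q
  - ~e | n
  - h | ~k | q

Unit clause (~e) forces e = False.
Unit clause (c) forces c = True.
Unit clause (h) forces h = True.
In (e | ~k) only ~k is left, so k = False.
In (~c | g | k) only g is left, so g = True.
In (~c | ~g | v) only v is left, so v = True.
In (~g | k | m) only m is left, so m = True.
In (k | ~m | ~n) only ~n is left, so n = False.
Set q = True.
All clauses satisfied.

v = True, q = True, n = False, k = False, h = True, g = True, c = True, e = False, m = True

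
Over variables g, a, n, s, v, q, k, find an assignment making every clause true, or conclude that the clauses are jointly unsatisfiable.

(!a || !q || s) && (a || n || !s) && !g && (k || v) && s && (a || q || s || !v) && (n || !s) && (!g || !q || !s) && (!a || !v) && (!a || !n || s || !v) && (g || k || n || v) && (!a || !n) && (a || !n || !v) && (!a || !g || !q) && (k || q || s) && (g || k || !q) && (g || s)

Unit clause (!g) forces g = False.
Unit clause (s) forces s = True.
In (n || !s) only n is left, so n = True.
In (!a || !n) only !a is left, so a = False.
In (a || !n || !v) only !v is left, so v = False.
In (k || v) only k is left, so k = True.
Set q = False.
All clauses satisfied.

g: False, a: False, n: True, s: True, v: False, q: False, k: True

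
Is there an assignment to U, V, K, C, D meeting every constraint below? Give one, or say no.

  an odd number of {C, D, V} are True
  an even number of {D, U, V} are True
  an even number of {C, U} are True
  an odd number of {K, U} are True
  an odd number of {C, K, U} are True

The formula is unsatisfiable.

Adding constraints 1, 2, 3 mod 2: every variable appears an even number of times on the left, so the left side is 0.
But the right sides sum to 1 (mod 2). 0 ≠ 1 — the system is inconsistent.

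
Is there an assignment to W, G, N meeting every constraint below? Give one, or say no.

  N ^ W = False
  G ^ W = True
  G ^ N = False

Adding constraints 1, 2, 3 mod 2: every variable appears an even number of times on the left, so the left side is 0.
But the right sides sum to 1 (mod 2). 0 ≠ 1 — the system is inconsistent.

Unsatisfiable — no assignment works.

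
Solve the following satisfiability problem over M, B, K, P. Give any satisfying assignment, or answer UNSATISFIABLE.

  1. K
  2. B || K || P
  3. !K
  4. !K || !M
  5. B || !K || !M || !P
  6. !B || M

Case K = True:
  Clause (!K) is falsified — contradiction.
Case K = False:
  Clause (K) is falsified — contradiction.
Both cases fail, so the formula is unsatisfiable.

Unsatisfiable — no assignment works.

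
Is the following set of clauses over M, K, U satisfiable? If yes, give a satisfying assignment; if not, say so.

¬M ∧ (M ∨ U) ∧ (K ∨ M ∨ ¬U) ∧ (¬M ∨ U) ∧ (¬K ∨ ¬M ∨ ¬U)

Unit clause (¬M) forces M = False.
In (M ∨ U) only U is left, so U = True.
In (K ∨ M ∨ ¬U) only K is left, so K = True.
All clauses satisfied.

M = False, K = True, U = True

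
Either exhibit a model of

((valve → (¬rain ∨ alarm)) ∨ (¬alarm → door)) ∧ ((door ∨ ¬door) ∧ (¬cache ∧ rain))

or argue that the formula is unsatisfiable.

rain = True; alarm = False; door = True; cache = False; valve = True

  (valve → (¬rain ∨ alarm)) ∨ (¬alarm → door) = True
    valve → (¬rain ∨ alarm) = False
      ¬rain ∨ alarm = False
        ¬rain = False
    ¬alarm → door = True
      ¬alarm = True
  (door ∨ ¬door) ∧ (¬cache ∧ rain) = True
    door ∨ ¬door = True
      ¬door = False
    ¬cache ∧ rain = True
      ¬cache = True
Both conjuncts True, so the formula holds.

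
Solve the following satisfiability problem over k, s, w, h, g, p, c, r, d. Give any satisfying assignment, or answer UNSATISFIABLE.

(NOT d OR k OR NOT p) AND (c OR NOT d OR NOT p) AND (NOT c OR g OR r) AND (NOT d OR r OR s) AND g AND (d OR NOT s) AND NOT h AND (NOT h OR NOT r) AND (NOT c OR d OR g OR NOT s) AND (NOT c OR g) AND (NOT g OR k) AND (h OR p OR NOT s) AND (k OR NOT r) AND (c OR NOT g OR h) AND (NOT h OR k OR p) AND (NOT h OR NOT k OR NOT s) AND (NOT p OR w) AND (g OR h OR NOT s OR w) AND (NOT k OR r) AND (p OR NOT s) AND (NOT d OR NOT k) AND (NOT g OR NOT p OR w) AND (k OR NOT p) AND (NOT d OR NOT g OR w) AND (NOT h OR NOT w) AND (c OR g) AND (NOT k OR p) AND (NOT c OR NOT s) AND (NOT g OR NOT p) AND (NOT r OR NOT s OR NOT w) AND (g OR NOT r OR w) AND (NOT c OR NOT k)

Case h = True:
  Clause (NOT h) is falsified — contradiction.
Case h = False:
  (g) forces g = True.
  (NOT g OR k) forces k = True.
  (c OR NOT g OR h) forces c = True.
  Clause (NOT c OR NOT k) is falsified — contradiction.
Both cases fail, so the formula is unsatisfiable.

The formula is unsatisfiable.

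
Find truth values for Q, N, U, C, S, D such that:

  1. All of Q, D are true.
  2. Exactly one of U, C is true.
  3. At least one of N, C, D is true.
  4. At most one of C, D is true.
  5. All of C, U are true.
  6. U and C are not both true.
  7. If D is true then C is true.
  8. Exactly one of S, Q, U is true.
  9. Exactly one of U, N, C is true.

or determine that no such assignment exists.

Case U = True:
  (1) forces Q = True.
  Constraint (8) is violated (Q=T, U=T) — contradiction.
Case U = False:
  Constraint (5) is violated (U=F) — contradiction.
Both cases fail — unsatisfiable.

The formula is unsatisfiable.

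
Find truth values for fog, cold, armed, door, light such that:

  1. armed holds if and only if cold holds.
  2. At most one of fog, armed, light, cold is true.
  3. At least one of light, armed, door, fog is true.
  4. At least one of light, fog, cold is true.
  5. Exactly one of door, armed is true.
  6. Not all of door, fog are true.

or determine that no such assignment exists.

fog=F, cold=F, armed=F, door=T, light=T

  (1) armed=F, cold=F — same ✓
  (2) {fog, armed, light, cold}: 1 true — at most one ✓
  (3) {light, armed, door, fog}: 2 true — at least one ✓
  (4) {light, fog, cold}: 1 true — at least one ✓
  (5) {door, armed}: 1 true — exactly one ✓
  (6) {door, fog}: 1/2 true — not all ✓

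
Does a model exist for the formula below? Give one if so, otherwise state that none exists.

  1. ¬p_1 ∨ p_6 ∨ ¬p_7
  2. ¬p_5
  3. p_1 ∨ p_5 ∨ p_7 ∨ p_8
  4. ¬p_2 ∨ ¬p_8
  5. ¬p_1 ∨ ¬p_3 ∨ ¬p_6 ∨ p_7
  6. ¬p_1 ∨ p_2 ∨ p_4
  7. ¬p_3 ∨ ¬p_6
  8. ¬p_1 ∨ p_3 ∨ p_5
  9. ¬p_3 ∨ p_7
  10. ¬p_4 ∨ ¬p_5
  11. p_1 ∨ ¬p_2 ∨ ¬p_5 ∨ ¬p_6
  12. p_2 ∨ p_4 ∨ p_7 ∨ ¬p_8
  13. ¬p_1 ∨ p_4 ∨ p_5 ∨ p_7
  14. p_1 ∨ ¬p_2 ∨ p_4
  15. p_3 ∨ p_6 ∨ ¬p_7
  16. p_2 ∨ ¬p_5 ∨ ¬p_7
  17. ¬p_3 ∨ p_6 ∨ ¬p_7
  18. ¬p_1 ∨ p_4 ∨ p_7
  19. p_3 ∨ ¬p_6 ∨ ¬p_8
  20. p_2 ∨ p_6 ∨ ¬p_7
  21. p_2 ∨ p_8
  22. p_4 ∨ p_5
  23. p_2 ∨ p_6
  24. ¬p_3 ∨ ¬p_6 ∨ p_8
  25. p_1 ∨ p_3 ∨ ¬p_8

Unit clause (¬p_5) forces p_5 = False.
In (p_4 ∨ p_5) only p_4 is left, so p_4 = True.
Set p_1 = False.
Try p_2 = False:
  (p_2 ∨ p_8) forces p_8 = True.
  (p_2 ∨ p_6) forces p_6 = True.
  (¬p_3 ∨ ¬p_6) forces p_3 = False.
  clause (p_3 ∨ ¬p_6 ∨ ¬p_8) is falsified — backtrack.
So p_2 = True.
  then (¬p_2 ∨ ¬p_8) forces p_8 = False.
  then (p_1 ∨ p_5 ∨ p_7 ∨ p_8) forces p_7 = True.
Set p_3 = False.
  then (p_3 ∨ p_6 ∨ ¬p_7) forces p_6 = True.
All clauses satisfied.

p_1=F; p_2=T; p_3=F; p_4=T; p_5=F; p_6=T; p_7=T; p_8=F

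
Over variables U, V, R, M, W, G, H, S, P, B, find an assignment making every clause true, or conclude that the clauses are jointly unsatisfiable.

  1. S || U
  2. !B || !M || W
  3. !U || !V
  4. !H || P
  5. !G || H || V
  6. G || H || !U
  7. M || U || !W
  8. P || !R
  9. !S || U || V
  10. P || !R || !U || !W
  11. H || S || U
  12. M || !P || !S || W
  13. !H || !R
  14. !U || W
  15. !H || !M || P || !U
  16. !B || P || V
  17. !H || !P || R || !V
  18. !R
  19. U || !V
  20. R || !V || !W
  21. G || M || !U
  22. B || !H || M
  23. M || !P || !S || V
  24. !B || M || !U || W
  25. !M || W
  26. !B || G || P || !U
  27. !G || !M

U = True, V = False, R = False, M = False, W = True, G = True, H = True, S = False, P = True, B = True

Unit clause (!R) forces R = False.
Try U = False:
  (S || U) forces S = True.
  (!S || U || V) forces V = True.
  clause (U || !V) is falsified — backtrack.
So U = True.
  then (!U || !V) forces V = False.
  then (!U || W) forces W = True.
Set M = False.
  then (G || M || !U) forces G = True.
  then (!G || H || V) forces H = True.
  then (B || !H || M) forces B = True.
  then (!H || P) forces P = True.
  then (M || !P || !S || V) forces S = False.
All clauses satisfied.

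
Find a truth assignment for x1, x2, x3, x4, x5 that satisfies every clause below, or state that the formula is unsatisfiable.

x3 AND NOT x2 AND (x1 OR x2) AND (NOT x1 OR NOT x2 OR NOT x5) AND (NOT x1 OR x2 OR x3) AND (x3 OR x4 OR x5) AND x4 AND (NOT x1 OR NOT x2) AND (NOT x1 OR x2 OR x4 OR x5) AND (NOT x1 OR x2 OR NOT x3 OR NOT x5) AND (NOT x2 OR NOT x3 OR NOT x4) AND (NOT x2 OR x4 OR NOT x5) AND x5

Unsatisfiable

Case x5 = True:
  (x3) forces x3 = True.
  (NOT x2) forces x2 = False.
  (x1 OR x2) forces x1 = True.
  Clause (NOT x1 OR x2 OR NOT x3 OR NOT x5) is falsified — contradiction.
Case x5 = False:
  Clause (x5) is falsified — contradiction.
Both cases fail, so the formula is unsatisfiable.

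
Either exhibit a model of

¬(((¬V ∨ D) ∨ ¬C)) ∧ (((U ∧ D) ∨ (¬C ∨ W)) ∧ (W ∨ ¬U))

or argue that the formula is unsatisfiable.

V: True; U: False; D: False; C: True; W: True

  ¬(((¬V ∨ D) ∨ ¬C)) = True
    (¬V ∨ D) ∨ ¬C = False
      ¬V ∨ D = False
        ¬V = False
      ¬C = False
  ((U ∧ D) ∨ (¬C ∨ W)) ∧ (W ∨ ¬U) = True
    (U ∧ D) ∨ (¬C ∨ W) = True
      U ∧ D = False
      ¬C ∨ W = True
        ¬C = False
    W ∨ ¬U = True
      ¬U = True
Both conjuncts True, so the formula holds.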